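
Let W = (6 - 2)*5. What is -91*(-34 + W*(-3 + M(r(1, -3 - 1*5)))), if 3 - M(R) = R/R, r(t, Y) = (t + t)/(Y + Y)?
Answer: 4914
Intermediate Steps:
r(t, Y) = t/Y (r(t, Y) = (2*t)/((2*Y)) = (2*t)*(1/(2*Y)) = t/Y)
W = 20 (W = 4*5 = 20)
M(R) = 2 (M(R) = 3 - R/R = 3 - 1*1 = 3 - 1 = 2)
-91*(-34 + W*(-3 + M(r(1, -3 - 1*5)))) = -91*(-34 + 20*(-3 + 2)) = -91*(-34 + 20*(-1)) = -91*(-34 - 20) = -91*(-54) = 4914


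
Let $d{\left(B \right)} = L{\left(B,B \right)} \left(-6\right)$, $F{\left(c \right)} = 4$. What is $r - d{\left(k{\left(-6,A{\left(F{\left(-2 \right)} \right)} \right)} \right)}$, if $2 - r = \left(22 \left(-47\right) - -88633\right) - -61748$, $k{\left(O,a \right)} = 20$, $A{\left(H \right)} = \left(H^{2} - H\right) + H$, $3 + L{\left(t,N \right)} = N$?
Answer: $-149243$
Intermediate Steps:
$L{\left(t,N \right)} = -3 + N$
$A{\left(H \right)} = H^{2}$
$d{\left(B \right)} = 18 - 6 B$ ($d{\left(B \right)} = \left(-3 + B\right) \left(-6\right) = 18 - 6 B$)
$r = -149345$ ($r = 2 - \left(\left(22 \left(-47\right) - -88633\right) - -61748\right) = 2 - \left(\left(-1034 + 88633\right) + 61748\right) = 2 - \left(87599 + 61748\right) = 2 - 149347 = -149345$)
$r - d{\left(k{\left(-6,A{\left(F{\left(-2 \right)} \right)} \right)} \right)} = -149345 - \left(18 - 120\right) = -149345 - -102 = -149345 + 102 = -149243$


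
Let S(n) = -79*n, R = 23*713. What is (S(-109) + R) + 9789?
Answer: 34799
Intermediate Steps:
R = 16399
(S(-109) + R) + 9789 = (-79*(-109) + 16399) + 9789 = (8611 + 16399) + 9789 = 25010 + 9789 = 34799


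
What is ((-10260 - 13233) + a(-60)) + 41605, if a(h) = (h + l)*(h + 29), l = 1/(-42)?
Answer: 838855/42 ≈ 19973.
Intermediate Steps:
l = -1/42 ≈ -0.023810
a(h) = (29 + h)*(-1/42 + h) (a(h) = (h - 1/42)*(h + 29) = (-1/42 + h)*(29 + h) = (29 + h)*(-1/42 + h))
((-10260 - 13233) + a(-60)) + 41605 = ((-10260 - 13233) + (-29/42 + (-60)² + (1217/42)*(-60))) + 41605 = (-23493 + (-29/42 + 3600 - 12170/7)) + 41605 = (-23493 + 78151/42) + 41605 = -908555/42 + 41605 = 838855/42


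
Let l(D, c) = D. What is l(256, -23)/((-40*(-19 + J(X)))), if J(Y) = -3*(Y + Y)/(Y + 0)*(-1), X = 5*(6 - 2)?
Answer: 32/65 ≈ 0.49231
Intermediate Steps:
X = 20 (X = 5*4 = 20)
J(Y) = 6 (J(Y) = -3*(2*Y)/Y*(-1) = -6*(-1) = -3*(-2) = 6)
l(256, -23)/((-40*(-19 + J(X)))) = 256/((-40*(-19 + 6))) = 256/((-40*(-13))) = 256/520 = 256*(1/520) = 32/65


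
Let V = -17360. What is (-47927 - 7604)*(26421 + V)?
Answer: -503166391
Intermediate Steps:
(-47927 - 7604)*(26421 + V) = (-47927 - 7604)*(26421 - 17360) = -55531*9061 = -503166391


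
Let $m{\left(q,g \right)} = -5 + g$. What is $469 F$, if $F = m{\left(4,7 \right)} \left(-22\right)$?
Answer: $-20636$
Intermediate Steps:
$F = -44$ ($F = \left(-5 + 7\right) \left(-22\right) = 2 \left(-22\right) = -44$)
$469 F = 469 \left(-44\right) = -20636$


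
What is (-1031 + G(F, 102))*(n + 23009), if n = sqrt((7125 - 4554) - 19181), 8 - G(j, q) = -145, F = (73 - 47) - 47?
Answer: -20201902 - 878*I*sqrt(16610) ≈ -2.0202e+7 - 1.1316e+5*I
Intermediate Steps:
F = -21 (F = 26 - 47 = -21)
G(j, q) = 153 (G(j, q) = 8 - 1*(-145) = 8 + 145 = 153)
n = I*sqrt(16610) (n = sqrt(2571 - 19181) = sqrt(-16610) = I*sqrt(16610) ≈ 128.88*I)
(-1031 + G(F, 102))*(n + 23009) = (-1031 + 153)*(I*sqrt(16610) + 23009) = -878*(23009 + I*sqrt(16610)) = -20201902 - 878*I*sqrt(16610)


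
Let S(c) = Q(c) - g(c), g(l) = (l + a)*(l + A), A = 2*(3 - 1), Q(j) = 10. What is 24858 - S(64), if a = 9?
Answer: 29812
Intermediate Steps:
A = 4 (A = 2*2 = 4)
g(l) = (4 + l)*(9 + l) (g(l) = (l + 9)*(l + 4) = (9 + l)*(4 + l) = (4 + l)*(9 + l))
S(c) = -26 - c² - 13*c (S(c) = 10 - (36 + c² + 13*c) = 10 + (-36 - c² - 13*c) = -26 - c² - 13*c)
24858 - S(64) = 24858 - (-26 - 1*64² - 13*64) = 24858 - (-26 - 1*4096 - 832) = 24858 - (-26 - 4096 - 832) = 24858 - 1*(-4954) = 24858 + 4954 = 29812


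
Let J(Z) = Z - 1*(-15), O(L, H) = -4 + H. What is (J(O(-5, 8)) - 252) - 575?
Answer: -808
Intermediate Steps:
J(Z) = 15 + Z (J(Z) = Z + 15 = 15 + Z)
(J(O(-5, 8)) - 252) - 575 = ((15 + (-4 + 8)) - 252) - 575 = ((15 + 4) - 252) - 575 = (19 - 252) - 575 = -233 - 575 = -808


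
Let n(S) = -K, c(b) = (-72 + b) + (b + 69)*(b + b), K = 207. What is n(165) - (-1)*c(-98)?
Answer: 5307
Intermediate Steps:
c(b) = -72 + b + 2*b*(69 + b) (c(b) = (-72 + b) + (69 + b)*(2*b) = (-72 + b) + 2*b*(69 + b) = -72 + b + 2*b*(69 + b))
n(S) = -207 (n(S) = -1*207 = -207)
n(165) - (-1)*c(-98) = -207 - (-1)*(-72 + 2*(-98)**2 + 139*(-98)) = -207 - (-1)*(-72 + 2*9604 - 13622) = -207 - (-1)*(-72 + 19208 - 13622) = -207 - (-1)*5514 = -207 - 1*(-5514) = -207 + 5514 = 5307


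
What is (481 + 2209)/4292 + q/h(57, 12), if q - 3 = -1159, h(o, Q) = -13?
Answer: 2498261/27898 ≈ 89.550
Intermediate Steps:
q = -1156 (q = 3 - 1159 = -1156)
(481 + 2209)/4292 + q/h(57, 12) = (481 + 2209)/4292 - 1156/(-13) = 2690*(1/4292) - 1156*(-1/13) = 1345/2146 + 1156/13 = 2498261/27898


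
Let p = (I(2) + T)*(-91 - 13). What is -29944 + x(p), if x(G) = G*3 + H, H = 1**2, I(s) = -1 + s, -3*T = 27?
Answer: -27447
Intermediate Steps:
T = -9 (T = -1/3*27 = -9)
p = 832 (p = ((-1 + 2) - 9)*(-91 - 13) = (1 - 9)*(-104) = -8*(-104) = 832)
H = 1
x(G) = 1 + 3*G (x(G) = G*3 + 1 = 3*G + 1 = 1 + 3*G)
-29944 + x(p) = -29944 + (1 + 3*832) = -29944 + (1 + 2496) = -29944 + 2497 = -27447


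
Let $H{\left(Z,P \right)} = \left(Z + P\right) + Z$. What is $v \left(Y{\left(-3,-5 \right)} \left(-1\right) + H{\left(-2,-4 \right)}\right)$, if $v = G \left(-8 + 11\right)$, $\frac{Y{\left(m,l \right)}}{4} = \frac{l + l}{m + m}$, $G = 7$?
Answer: $-308$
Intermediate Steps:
$H{\left(Z,P \right)} = P + 2 Z$ ($H{\left(Z,P \right)} = \left(P + Z\right) + Z = P + 2 Z$)
$Y{\left(m,l \right)} = \frac{4 l}{m}$ ($Y{\left(m,l \right)} = 4 \frac{l + l}{m + m} = 4 \frac{2 l}{2 m} = 4 \cdot 2 l \frac{1}{2 m} = 4 \frac{l}{m} = \frac{4 l}{m}$)
$v = 21$ ($v = 7 \left(-8 + 11\right) = 7 \cdot 3 = 21$)
$v \left(Y{\left(-3,-5 \right)} \left(-1\right) + H{\left(-2,-4 \right)}\right) = 21 \left(4 \left(-5\right) \frac{1}{-3} \left(-1\right) + \left(-4 + 2 \left(-2\right)\right)\right) = 21 \left(4 \left(-5\right) \left(- \frac{1}{3}\right) \left(-1\right) - 8\right) = 21 \left(\frac{20}{3} \left(-1\right) - 8\right) = 21 \left(- \frac{20}{3} - 8\right) = 21 \left(- \frac{44}{3}\right) = -308$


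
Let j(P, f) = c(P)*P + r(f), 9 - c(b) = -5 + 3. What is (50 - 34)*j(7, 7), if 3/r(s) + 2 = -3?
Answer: 6112/5 ≈ 1222.4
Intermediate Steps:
c(b) = 11 (c(b) = 9 - (-5 + 3) = 9 - 1*(-2) = 9 + 2 = 11)
r(s) = -3/5 (r(s) = 3/(-2 - 3) = 3/(-5) = 3*(-1/5) = -3/5)
j(P, f) = -3/5 + 11*P (j(P, f) = 11*P - 3/5 = -3/5 + 11*P)
(50 - 34)*j(7, 7) = (50 - 34)*(-3/5 + 11*7) = 16*(-3/5 + 77) = 16*(382/5) = 6112/5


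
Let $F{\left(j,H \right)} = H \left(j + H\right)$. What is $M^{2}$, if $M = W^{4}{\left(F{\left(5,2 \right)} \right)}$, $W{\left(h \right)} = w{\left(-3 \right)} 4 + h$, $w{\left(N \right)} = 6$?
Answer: $4347792138496$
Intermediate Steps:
$F{\left(j,H \right)} = H \left(H + j\right)$
$W{\left(h \right)} = 24 + h$ ($W{\left(h \right)} = 6 \cdot 4 + h = 24 + h$)
$M = 2085136$ ($M = \left(24 + 2 \left(2 + 5\right)\right)^{4} = \left(24 + 2 \cdot 7\right)^{4} = \left(24 + 14\right)^{4} = 38^{4} = 2085136$)
$M^{2} = 2085136^{2} = 4347792138496$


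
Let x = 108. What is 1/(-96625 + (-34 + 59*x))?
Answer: -1/90287 ≈ -1.1076e-5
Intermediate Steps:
1/(-96625 + (-34 + 59*x)) = 1/(-96625 + (-34 + 59*108)) = 1/(-96625 + (-34 + 6372)) = 1/(-96625 + 6338) = 1/(-90287) = -1/90287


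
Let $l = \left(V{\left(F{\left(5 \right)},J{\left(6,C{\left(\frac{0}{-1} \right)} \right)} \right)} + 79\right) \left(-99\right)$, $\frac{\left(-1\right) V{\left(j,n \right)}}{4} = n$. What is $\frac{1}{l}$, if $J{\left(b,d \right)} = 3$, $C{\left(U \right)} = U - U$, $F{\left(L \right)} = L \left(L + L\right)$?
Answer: $- \frac{1}{6633} \approx -0.00015076$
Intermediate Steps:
$F{\left(L \right)} = 2 L^{2}$ ($F{\left(L \right)} = L 2 L = 2 L^{2}$)
$C{\left(U \right)} = 0$
$V{\left(j,n \right)} = - 4 n$
$l = -6633$ ($l = \left(\left(-4\right) 3 + 79\right) \left(-99\right) = \left(-12 + 79\right) \left(-99\right) = 67 \left(-99\right) = -6633$)
$\frac{1}{l} = \frac{1}{-6633} = - \frac{1}{6633}$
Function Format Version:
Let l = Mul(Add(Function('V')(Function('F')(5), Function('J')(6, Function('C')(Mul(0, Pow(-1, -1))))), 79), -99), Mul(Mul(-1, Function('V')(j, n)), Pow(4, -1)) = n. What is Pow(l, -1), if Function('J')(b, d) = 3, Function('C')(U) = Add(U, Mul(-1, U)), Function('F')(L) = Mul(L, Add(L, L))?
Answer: Rational(-1, 6633) ≈ -0.00015076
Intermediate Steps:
Function('F')(L) = Mul(2, Pow(L, 2)) (Function('F')(L) = Mul(L, Mul(2, L)) = Mul(2, Pow(L, 2)))
Function('C')(U) = 0
Function('V')(j, n) = Mul(-4, n)
l = -6633 (l = Mul(Add(Mul(-4, 3), 79), -99) = Mul(Add(-12, 79), -99) = Mul(67, -99) = -6633)
Pow(l, -1) = Pow(-6633, -1) = Rational(-1, 6633)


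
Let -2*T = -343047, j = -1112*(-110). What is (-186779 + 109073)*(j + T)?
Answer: -22833403011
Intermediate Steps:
j = 122320
T = 343047/2 (T = -1/2*(-343047) = 343047/2 ≈ 1.7152e+5)
(-186779 + 109073)*(j + T) = (-186779 + 109073)*(122320 + 343047/2) = -77706*587687/2 = -22833403011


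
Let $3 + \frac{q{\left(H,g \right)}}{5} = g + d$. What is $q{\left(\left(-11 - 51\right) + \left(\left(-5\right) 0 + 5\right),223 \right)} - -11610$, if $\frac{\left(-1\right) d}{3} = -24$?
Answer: $13070$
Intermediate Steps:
$d = 72$ ($d = \left(-3\right) \left(-24\right) = 72$)
$q{\left(H,g \right)} = 345 + 5 g$ ($q{\left(H,g \right)} = -15 + 5 \left(g + 72\right) = -15 + 5 \left(72 + g\right) = -15 + \left(360 + 5 g\right) = 345 + 5 g$)
$q{\left(\left(-11 - 51\right) + \left(\left(-5\right) 0 + 5\right),223 \right)} - -11610 = \left(345 + 5 \cdot 223\right) - -11610 = \left(345 + 1115\right) + 11610 = 1460 + 11610 = 13070$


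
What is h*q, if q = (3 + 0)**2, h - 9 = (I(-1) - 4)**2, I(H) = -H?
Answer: 162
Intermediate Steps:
h = 18 (h = 9 + (-1*(-1) - 4)**2 = 9 + (1 - 4)**2 = 9 + (-3)**2 = 9 + 9 = 18)
q = 9 (q = 3**2 = 9)
h*q = 18*9 = 162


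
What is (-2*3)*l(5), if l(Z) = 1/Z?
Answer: -6/5 ≈ -1.2000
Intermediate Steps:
(-2*3)*l(5) = -2*3/5 = -6*1/5 = -6/5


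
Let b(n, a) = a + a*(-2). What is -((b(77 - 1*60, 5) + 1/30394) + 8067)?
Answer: -245036429/30394 ≈ -8062.0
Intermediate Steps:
b(n, a) = -a (b(n, a) = a - 2*a = -a)
-((b(77 - 1*60, 5) + 1/30394) + 8067) = -((-1*5 + 1/30394) + 8067) = -((-5 + 1/30394) + 8067) = -(-151969/30394 + 8067) = -1*245036429/30394 = -245036429/30394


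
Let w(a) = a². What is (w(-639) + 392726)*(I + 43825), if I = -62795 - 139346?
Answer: -126818556852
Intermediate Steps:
I = -202141
(w(-639) + 392726)*(I + 43825) = ((-639)² + 392726)*(-202141 + 43825) = (408321 + 392726)*(-158316) = 801047*(-158316) = -126818556852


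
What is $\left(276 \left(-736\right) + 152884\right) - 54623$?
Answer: $-104875$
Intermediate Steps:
$\left(276 \left(-736\right) + 152884\right) - 54623 = \left(-203136 + 152884\right) - 54623 = -50252 - 54623 = -104875$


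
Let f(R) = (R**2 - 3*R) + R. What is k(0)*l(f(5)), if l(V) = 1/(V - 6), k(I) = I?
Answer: 0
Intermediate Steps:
f(R) = R**2 - 2*R
l(V) = 1/(-6 + V)
k(0)*l(f(5)) = 0/(-6 + 5*(-2 + 5)) = 0/(-6 + 5*3) = 0/(-6 + 15) = 0/9 = 0*(1/9) = 0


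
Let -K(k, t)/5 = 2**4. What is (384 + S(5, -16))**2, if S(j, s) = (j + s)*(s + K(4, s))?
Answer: 2073600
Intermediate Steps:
K(k, t) = -80 (K(k, t) = -5*2**4 = -5*16 = -80)
S(j, s) = (-80 + s)*(j + s) (S(j, s) = (j + s)*(s - 80) = (j + s)*(-80 + s) = (-80 + s)*(j + s))
(384 + S(5, -16))**2 = (384 + ((-16)**2 - 80*5 - 80*(-16) + 5*(-16)))**2 = (384 + (256 - 400 + 1280 - 80))**2 = (384 + 1056)**2 = 1440**2 = 2073600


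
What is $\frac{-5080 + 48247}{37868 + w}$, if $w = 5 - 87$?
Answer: $\frac{43167}{37786} \approx 1.1424$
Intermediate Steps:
$w = -82$ ($w = 5 - 87 = -82$)
$\frac{-5080 + 48247}{37868 + w} = \frac{-5080 + 48247}{37868 - 82} = \frac{43167}{37786}$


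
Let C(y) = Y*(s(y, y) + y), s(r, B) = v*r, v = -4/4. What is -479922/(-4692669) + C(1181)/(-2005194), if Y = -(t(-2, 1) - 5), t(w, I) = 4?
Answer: 159974/1564223 ≈ 0.10227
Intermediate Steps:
v = -1 (v = -4*1/4 = -1)
s(r, B) = -r
Y = 1 (Y = -(4 - 5) = -1*(-1) = 1)
C(y) = 0 (C(y) = 1*(-y + y) = 1*0 = 0)
-479922/(-4692669) + C(1181)/(-2005194) = -479922/(-4692669) + 0/(-2005194) = -479922*(-1/4692669) + 0*(-1/2005194) = 159974/1564223 + 0 = 159974/1564223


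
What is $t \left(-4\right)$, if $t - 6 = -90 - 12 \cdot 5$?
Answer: $576$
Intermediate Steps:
$t = -144$ ($t = 6 - \left(90 + 12 \cdot 5\right) = 6 - 150 = -144$)
$t \left(-4\right) = \left(-144\right) \left(-4\right) = 576$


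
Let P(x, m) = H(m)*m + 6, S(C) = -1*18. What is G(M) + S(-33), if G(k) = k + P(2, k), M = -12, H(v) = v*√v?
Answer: -24 + 288*I*√3 ≈ -24.0 + 498.83*I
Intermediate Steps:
H(v) = v^(3/2)
S(C) = -18
P(x, m) = 6 + m^(5/2) (P(x, m) = m^(3/2)*m + 6 = m^(5/2) + 6 = 6 + m^(5/2))
G(k) = 6 + k + k^(5/2) (G(k) = k + (6 + k^(5/2)) = 6 + k + k^(5/2))
G(M) + S(-33) = (6 - 12 + (-12)^(5/2)) - 18 = (6 - 12 + 288*I*√3) - 18 = (-6 + 288*I*√3) - 18 = -24 + 288*I*√3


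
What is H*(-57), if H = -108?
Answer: 6156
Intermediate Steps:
H*(-57) = -108*(-57) = 6156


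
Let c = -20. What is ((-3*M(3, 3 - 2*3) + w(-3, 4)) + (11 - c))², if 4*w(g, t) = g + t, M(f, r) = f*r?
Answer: 54289/16 ≈ 3393.1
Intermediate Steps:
w(g, t) = g/4 + t/4 (w(g, t) = (g + t)/4 = g/4 + t/4)
((-3*M(3, 3 - 2*3) + w(-3, 4)) + (11 - c))² = ((-9*(3 - 2*3) + ((¼)*(-3) + (¼)*4)) + (11 - 1*(-20)))² = ((-9*(3 - 6) + (-¾ + 1)) + (11 + 20))² = ((-9*(-3) + ¼) + 31)² = ((-3*(-9) + ¼) + 31)² = ((27 + ¼) + 31)² = (109/4 + 31)² = (233/4)² = 54289/16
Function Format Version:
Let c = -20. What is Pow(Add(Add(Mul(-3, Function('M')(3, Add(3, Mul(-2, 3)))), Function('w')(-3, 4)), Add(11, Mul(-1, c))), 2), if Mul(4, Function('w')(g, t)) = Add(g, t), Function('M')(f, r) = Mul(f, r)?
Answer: Rational(54289, 16) ≈ 3393.1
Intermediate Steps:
Function('w')(g, t) = Add(Mul(Rational(1, 4), g), Mul(Rational(1, 4), t)) (Function('w')(g, t) = Mul(Rational(1, 4), Add(g, t)) = Add(Mul(Rational(1, 4), g), Mul(Rational(1, 4), t)))
Pow(Add(Add(Mul(-3, Function('M')(3, Add(3, Mul(-2, 3)))), Function('w')(-3, 4)), Add(11, Mul(-1, c))), 2) = Pow(Add(Add(Mul(-3, Mul(3, Add(3, Mul(-2, 3)))), Add(Mul(Rational(1, 4), -3), Mul(Rational(1, 4), 4))), Add(11, Mul(-1, -20))), 2) = Pow(Add(Add(Mul(-3, Mul(3, Add(3, -6))), Add(Rational(-3, 4), 1)), Add(11, 20)), 2) = Pow(Add(Add(Mul(-3, Mul(3, -3)), Rational(1, 4)), 31), 2) = Pow(Add(Add(Mul(-3, -9), Rational(1, 4)), 31), 2) = Pow(Add(Add(27, Rational(1, 4)), 31), 2) = Pow(Add(Rational(109, 4), 31), 2) = Pow(Rational(233, 4), 2) = Rational(54289, 16)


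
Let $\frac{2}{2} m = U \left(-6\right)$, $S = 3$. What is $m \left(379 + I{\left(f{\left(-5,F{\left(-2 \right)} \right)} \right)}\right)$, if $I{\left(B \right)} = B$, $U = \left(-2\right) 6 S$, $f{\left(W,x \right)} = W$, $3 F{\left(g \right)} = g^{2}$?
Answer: $80784$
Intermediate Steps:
$F{\left(g \right)} = \frac{g^{2}}{3}$
$U = -36$ ($U = \left(-2\right) 6 \cdot 3 = \left(-12\right) 3 = -36$)
$m = 216$ ($m = \left(-36\right) \left(-6\right) = 216$)
$m \left(379 + I{\left(f{\left(-5,F{\left(-2 \right)} \right)} \right)}\right) = 216 \left(379 - 5\right) = 216 \cdot 374 = 80784$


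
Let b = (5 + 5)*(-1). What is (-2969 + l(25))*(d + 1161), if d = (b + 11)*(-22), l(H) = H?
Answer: -3353216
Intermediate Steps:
b = -10 (b = 10*(-1) = -10)
d = -22 (d = (-10 + 11)*(-22) = 1*(-22) = -22)
(-2969 + l(25))*(d + 1161) = (-2969 + 25)*(-22 + 1161) = -2944*1139 = -3353216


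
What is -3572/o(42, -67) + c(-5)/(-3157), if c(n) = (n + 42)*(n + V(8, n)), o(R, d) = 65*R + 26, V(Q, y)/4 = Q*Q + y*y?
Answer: -11767244/2175173 ≈ -5.4098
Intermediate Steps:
V(Q, y) = 4*Q² + 4*y² (V(Q, y) = 4*(Q*Q + y*y) = 4*(Q² + y²) = 4*Q² + 4*y²)
o(R, d) = 26 + 65*R
c(n) = (42 + n)*(256 + n + 4*n²) (c(n) = (n + 42)*(n + (4*8² + 4*n²)) = (42 + n)*(n + (4*64 + 4*n²)) = (42 + n)*(n + (256 + 4*n²)) = (42 + n)*(256 + n + 4*n²))
-3572/o(42, -67) + c(-5)/(-3157) = -3572/(26 + 65*42) + (10752 + 4*(-5)³ + 169*(-5)² + 298*(-5))/(-3157) = -3572/(26 + 2730) + (10752 + 4*(-125) + 169*25 - 1490)*(-1/3157) = -3572/2756 + (10752 - 500 + 4225 - 1490)*(-1/3157) = -3572*1/2756 + 12987*(-1/3157) = -893/689 - 12987/3157 = -11767244/2175173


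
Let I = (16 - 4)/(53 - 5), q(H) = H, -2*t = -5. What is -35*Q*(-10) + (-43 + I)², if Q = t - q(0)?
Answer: 43241/16 ≈ 2702.6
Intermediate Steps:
t = 5/2 (t = -½*(-5) = 5/2 ≈ 2.5000)
I = ¼ (I = 12/48 = 12*(1/48) = ¼ ≈ 0.25000)
Q = 5/2 (Q = 5/2 - 1*0 = 5/2 + 0 = 5/2 ≈ 2.5000)
-35*Q*(-10) + (-43 + I)² = -35*5/2*(-10) + (-43 + ¼)² = -175/2*(-10) + (-171/4)² = 875 + 29241/16 = 43241/16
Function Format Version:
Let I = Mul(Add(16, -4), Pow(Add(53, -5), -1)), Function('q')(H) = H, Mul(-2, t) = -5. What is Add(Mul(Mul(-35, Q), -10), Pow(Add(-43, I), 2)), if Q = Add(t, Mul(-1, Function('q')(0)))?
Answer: Rational(43241, 16) ≈ 2702.6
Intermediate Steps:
t = Rational(5, 2) (t = Mul(Rational(-1, 2), -5) = Rational(5, 2) ≈ 2.5000)
I = Rational(1, 4) (I = Mul(12, Pow(48, -1)) = Mul(12, Rational(1, 48)) = Rational(1, 4) ≈ 0.25000)
Q = Rational(5, 2) (Q = Add(Rational(5, 2), Mul(-1, 0)) = Add(Rational(5, 2), 0) = Rational(5, 2) ≈ 2.5000)
Add(Mul(Mul(-35, Q), -10), Pow(Add(-43, I), 2)) = Add(Mul(Mul(-35, Rational(5, 2)), -10), Pow(Add(-43, Rational(1, 4)), 2)) = Add(Mul(Rational(-175, 2), -10), Pow(Rational(-171, 4), 2)) = Add(875, Rational(29241, 16)) = Rational(43241, 16)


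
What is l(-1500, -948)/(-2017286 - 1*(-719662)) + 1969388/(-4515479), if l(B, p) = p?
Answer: -637811115005/1464848480474 ≈ -0.43541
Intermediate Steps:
l(-1500, -948)/(-2017286 - 1*(-719662)) + 1969388/(-4515479) = -948/(-2017286 - 1*(-719662)) + 1969388/(-4515479) = -948/(-2017286 + 719662) + 1969388*(-1/4515479) = -948/(-1297624) - 1969388/4515479 = -948*(-1/1297624) - 1969388/4515479 = 237/324406 - 1969388/4515479 = -637811115005/1464848480474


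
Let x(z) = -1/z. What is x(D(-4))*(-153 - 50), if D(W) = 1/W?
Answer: -812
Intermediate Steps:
x(D(-4))*(-153 - 50) = (-1/(1/(-4)))*(-153 - 50) = -1/(-¼)*(-203) = -1*(-4)*(-203) = 4*(-203) = -812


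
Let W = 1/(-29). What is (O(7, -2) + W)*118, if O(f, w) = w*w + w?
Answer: 6726/29 ≈ 231.93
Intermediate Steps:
W = -1/29 ≈ -0.034483
O(f, w) = w + w**2 (O(f, w) = w**2 + w = w + w**2)
(O(7, -2) + W)*118 = (-2*(1 - 2) - 1/29)*118 = (-2*(-1) - 1/29)*118 = (2 - 1/29)*118 = (57/29)*118 = 6726/29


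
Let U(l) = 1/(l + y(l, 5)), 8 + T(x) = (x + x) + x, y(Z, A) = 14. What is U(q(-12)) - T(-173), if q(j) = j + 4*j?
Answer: 24241/46 ≈ 526.98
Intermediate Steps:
q(j) = 5*j
T(x) = -8 + 3*x (T(x) = -8 + ((x + x) + x) = -8 + (2*x + x) = -8 + 3*x)
U(l) = 1/(14 + l) (U(l) = 1/(l + 14) = 1/(14 + l))
U(q(-12)) - T(-173) = 1/(14 + 5*(-12)) - (-8 + 3*(-173)) = 1/(14 - 60) - (-8 - 519) = 1/(-46) - 1*(-527) = -1/46 + 527 = 24241/46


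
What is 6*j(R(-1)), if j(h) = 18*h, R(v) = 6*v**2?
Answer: 648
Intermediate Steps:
6*j(R(-1)) = 6*(18*(6*(-1)**2)) = 6*(18*(6*1)) = 6*(18*6) = 6*108 = 648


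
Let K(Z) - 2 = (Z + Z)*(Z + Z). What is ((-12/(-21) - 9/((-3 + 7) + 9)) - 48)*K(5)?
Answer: -446658/91 ≈ -4908.3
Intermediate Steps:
K(Z) = 2 + 4*Z**2 (K(Z) = 2 + (Z + Z)*(Z + Z) = 2 + (2*Z)*(2*Z) = 2 + 4*Z**2)
((-12/(-21) - 9/((-3 + 7) + 9)) - 48)*K(5) = ((-12/(-21) - 9/((-3 + 7) + 9)) - 48)*(2 + 4*5**2) = ((-12*(-1/21) - 9/(4 + 9)) - 48)*(2 + 4*25) = ((4/7 - 9/13) - 48)*(2 + 100) = ((4/7 - 9*1/13) - 48)*102 = ((4/7 - 9/13) - 48)*102 = (-11/91 - 48)*102 = -4379/91*102 = -446658/91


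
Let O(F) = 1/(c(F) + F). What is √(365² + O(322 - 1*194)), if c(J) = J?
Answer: √34105601/16 ≈ 365.00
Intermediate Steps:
O(F) = 1/(2*F) (O(F) = 1/(F + F) = 1/(2*F))
√(365² + O(322 - 1*194)) = √(365² + 1/(2*(322 - 1*194))) = √(133225 + 1/(2*(322 - 194))) = √(133225 + (½)/128) = √(133225 + (½)*(1/128)) = √(133225 + 1/256) = √(34105601/256) = √34105601/16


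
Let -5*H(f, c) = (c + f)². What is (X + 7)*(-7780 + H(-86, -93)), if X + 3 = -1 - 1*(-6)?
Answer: -638469/5 ≈ -1.2769e+5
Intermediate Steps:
H(f, c) = -(c + f)²/5
X = 2 (X = -3 + (-1 - 1*(-6)) = -3 + (-1 + 6) = -3 + 5 = 2)
(X + 7)*(-7780 + H(-86, -93)) = (2 + 7)*(-7780 - (-93 - 86)²/5) = 9*(-7780 - ⅕*(-179)²) = 9*(-7780 - ⅕*32041) = 9*(-7780 - 32041/5) = 9*(-70941/5) = -638469/5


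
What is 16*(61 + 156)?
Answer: 3472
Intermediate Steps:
16*(61 + 156) = 16*217 = 3472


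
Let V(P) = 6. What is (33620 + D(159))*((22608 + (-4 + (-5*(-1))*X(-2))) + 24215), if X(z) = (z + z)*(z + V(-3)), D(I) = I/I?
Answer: 1571411919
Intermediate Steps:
D(I) = 1
X(z) = 2*z*(6 + z) (X(z) = (z + z)*(z + 6) = (2*z)*(6 + z) = 2*z*(6 + z))
(33620 + D(159))*((22608 + (-4 + (-5*(-1))*X(-2))) + 24215) = (33620 + 1)*((22608 + (-4 + (-5*(-1))*(2*(-2)*(6 - 2)))) + 24215) = 33621*((22608 + (-4 + 5*(2*(-2)*4))) + 24215) = 33621*((22608 + (-4 + 5*(-16))) + 24215) = 33621*((22608 + (-4 - 80)) + 24215) = 33621*((22608 - 84) + 24215) = 33621*(22524 + 24215) = 33621*46739 = 1571411919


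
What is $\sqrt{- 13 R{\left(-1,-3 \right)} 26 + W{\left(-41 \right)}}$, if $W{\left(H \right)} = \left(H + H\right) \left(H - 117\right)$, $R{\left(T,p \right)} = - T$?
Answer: $3 \sqrt{1402} \approx 112.33$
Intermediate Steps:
$W{\left(H \right)} = 2 H \left(-117 + H\right)$
$\sqrt{- 13 R{\left(-1,-3 \right)} 26 + W{\left(-41 \right)}} = \sqrt{- 13 \left(\left(-1\right) \left(-1\right)\right) 26 + 2 \left(-41\right) \left(-117 - 41\right)} = \sqrt{\left(-13\right) 1 \cdot 26 + 2 \left(-41\right) \left(-158\right)} = \sqrt{\left(-13\right) 26 + 12956} = \sqrt{-338 + 12956} = \sqrt{12618} = 3 \sqrt{1402}$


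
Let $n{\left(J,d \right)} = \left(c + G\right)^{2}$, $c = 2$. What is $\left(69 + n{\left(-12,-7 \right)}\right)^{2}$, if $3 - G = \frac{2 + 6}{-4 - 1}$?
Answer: $\frac{7918596}{625} \approx 12670.0$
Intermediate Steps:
$G = \frac{23}{5}$ ($G = 3 - \frac{2 + 6}{-4 - 1} = 3 - \frac{8}{-5} = 3 - 8 \left(- \frac{1}{5}\right) = 3 - - \frac{8}{5} = 3 + \frac{8}{5} = \frac{23}{5} \approx 4.6$)
$n{\left(J,d \right)} = \frac{1089}{25}$ ($n{\left(J,d \right)} = \left(2 + \frac{23}{5}\right)^{2} = \left(\frac{33}{5}\right)^{2} = \frac{1089}{25}$)
$\left(69 + n{\left(-12,-7 \right)}\right)^{2} = \left(69 + \frac{1089}{25}\right)^{2} = \left(\frac{2814}{25}\right)^{2} = \frac{7918596}{625}$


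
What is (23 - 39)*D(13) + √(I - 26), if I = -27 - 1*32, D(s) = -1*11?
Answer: 176 + I*√85 ≈ 176.0 + 9.2195*I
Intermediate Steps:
D(s) = -11
I = -59 (I = -27 - 32 = -59)
(23 - 39)*D(13) + √(I - 26) = (23 - 39)*(-11) + √(-59 - 26) = -16*(-11) + √(-85) = 176 + I*√85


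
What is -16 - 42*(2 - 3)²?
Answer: -58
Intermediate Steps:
-16 - 42*(2 - 3)² = -16 - 42*(-1)² = -16 - 42*1 = -16 - 42 = -58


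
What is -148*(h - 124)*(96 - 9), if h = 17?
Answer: 1377732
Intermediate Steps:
-148*(h - 124)*(96 - 9) = -148*(17 - 124)*(96 - 9) = -(-15836)*87 = -148*(-9309) = 1377732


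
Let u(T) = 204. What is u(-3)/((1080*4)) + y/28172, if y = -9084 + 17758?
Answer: 900391/2535480 ≈ 0.35512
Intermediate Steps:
y = 8674
u(-3)/((1080*4)) + y/28172 = 204/((1080*4)) + 8674/28172 = 204/4320 + 8674*(1/28172) = 204*(1/4320) + 4337/14086 = 17/360 + 4337/14086 = 900391/2535480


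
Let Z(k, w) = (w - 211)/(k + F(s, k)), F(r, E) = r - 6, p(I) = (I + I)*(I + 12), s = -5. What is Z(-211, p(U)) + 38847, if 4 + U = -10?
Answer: 8624189/222 ≈ 38848.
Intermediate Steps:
U = -14 (U = -4 - 10 = -14)
p(I) = 2*I*(12 + I) (p(I) = (2*I)*(12 + I) = 2*I*(12 + I))
F(r, E) = -6 + r
Z(k, w) = (-211 + w)/(-11 + k) (Z(k, w) = (w - 211)/(k + (-6 - 5)) = (-211 + w)/(k - 11) = (-211 + w)/(-11 + k))
Z(-211, p(U)) + 38847 = (-211 + 2*(-14)*(12 - 14))/(-11 - 211) + 38847 = (-211 + 2*(-14)*(-2))/(-222) + 38847 = -(-211 + 56)/222 + 38847 = -1/222*(-155) + 38847 = 155/222 + 38847 = 8624189/222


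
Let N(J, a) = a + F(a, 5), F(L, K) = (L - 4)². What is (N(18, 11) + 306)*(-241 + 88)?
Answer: -55998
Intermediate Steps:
F(L, K) = (-4 + L)²
N(J, a) = a + (-4 + a)²
(N(18, 11) + 306)*(-241 + 88) = ((11 + (-4 + 11)²) + 306)*(-241 + 88) = ((11 + 7²) + 306)*(-153) = ((11 + 49) + 306)*(-153) = (60 + 306)*(-153) = 366*(-153) = -55998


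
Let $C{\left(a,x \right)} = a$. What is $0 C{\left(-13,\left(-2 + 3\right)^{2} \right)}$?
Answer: $0$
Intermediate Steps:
$0 C{\left(-13,\left(-2 + 3\right)^{2} \right)} = 0 \left(-13\right) = 0$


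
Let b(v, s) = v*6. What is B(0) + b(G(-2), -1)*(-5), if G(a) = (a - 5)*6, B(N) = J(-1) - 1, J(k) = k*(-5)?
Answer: 1264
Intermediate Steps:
J(k) = -5*k
B(N) = 4 (B(N) = -5*(-1) - 1 = 5 - 1 = 4)
G(a) = -30 + 6*a (G(a) = (-5 + a)*6 = -30 + 6*a)
b(v, s) = 6*v
B(0) + b(G(-2), -1)*(-5) = 4 + (6*(-30 + 6*(-2)))*(-5) = 4 + (6*(-30 - 12))*(-5) = 4 + (6*(-42))*(-5) = 4 - 252*(-5) = 4 + 1260 = 1264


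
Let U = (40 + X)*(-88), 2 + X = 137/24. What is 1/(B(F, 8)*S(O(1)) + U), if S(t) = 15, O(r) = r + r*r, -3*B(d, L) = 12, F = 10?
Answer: -3/11719 ≈ -0.00025599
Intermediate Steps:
X = 89/24 (X = -2 + 137/24 = 89/24 ≈ 3.7083)
B(d, L) = -4 (B(d, L) = -⅓*12 = -4)
O(r) = r + r²
U = -11539/3 (U = (40 + 89/24)*(-88) = (1049/24)*(-88) = -11539/3 ≈ -3846.3)
1/(B(F, 8)*S(O(1)) + U) = 1/(-4*15 - 11539/3) = 1/(-60 - 11539/3) = 1/(-11719/3) = -3/11719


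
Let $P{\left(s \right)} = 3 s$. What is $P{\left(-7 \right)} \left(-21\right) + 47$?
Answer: $488$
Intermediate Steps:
$P{\left(-7 \right)} \left(-21\right) + 47 = 3 \left(-7\right) \left(-21\right) + 47 = \left(-21\right) \left(-21\right) + 47 = 441 + 47 = 488$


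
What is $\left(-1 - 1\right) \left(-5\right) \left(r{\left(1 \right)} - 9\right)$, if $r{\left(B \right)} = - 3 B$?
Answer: $-120$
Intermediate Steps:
$\left(-1 - 1\right) \left(-5\right) \left(r{\left(1 \right)} - 9\right) = \left(-1 - 1\right) \left(-5\right) \left(\left(-3\right) 1 - 9\right) = \left(-2\right) \left(-5\right) \left(-3 - 9\right) = 10 \left(-12\right) = -120$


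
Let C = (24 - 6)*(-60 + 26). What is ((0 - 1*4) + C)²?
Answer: 379456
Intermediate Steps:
C = -612 (C = 18*(-34) = -612)
((0 - 1*4) + C)² = ((0 - 1*4) - 612)² = ((0 - 4) - 612)² = (-4 - 612)² = (-616)² = 379456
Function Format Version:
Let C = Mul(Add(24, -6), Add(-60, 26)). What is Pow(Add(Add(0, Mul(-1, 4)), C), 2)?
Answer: 379456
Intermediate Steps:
C = -612 (C = Mul(18, -34) = -612)
Pow(Add(Add(0, Mul(-1, 4)), C), 2) = Pow(Add(Add(0, Mul(-1, 4)), -612), 2) = Pow(Add(Add(0, -4), -612), 2) = Pow(Add(-4, -612), 2) = Pow(-616, 2) = 379456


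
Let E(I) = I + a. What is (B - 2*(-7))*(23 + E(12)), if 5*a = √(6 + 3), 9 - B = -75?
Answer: 17444/5 ≈ 3488.8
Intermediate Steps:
B = 84 (B = 9 - 1*(-75) = 9 + 75 = 84)
a = ⅗ (a = √(6 + 3)/5 = √9/5 = (⅕)*3 = ⅗ ≈ 0.60000)
E(I) = ⅗ + I (E(I) = I + ⅗ = ⅗ + I)
(B - 2*(-7))*(23 + E(12)) = (84 - 2*(-7))*(23 + (⅗ + 12)) = (84 - 1*(-14))*(23 + 63/5) = (84 + 14)*(178/5) = 98*(178/5) = 17444/5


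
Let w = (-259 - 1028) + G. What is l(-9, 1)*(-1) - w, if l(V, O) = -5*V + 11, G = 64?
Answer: 1167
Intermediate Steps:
l(V, O) = 11 - 5*V
w = -1223 (w = (-259 - 1028) + 64 = -1287 + 64 = -1223)
l(-9, 1)*(-1) - w = (11 - 5*(-9))*(-1) - 1*(-1223) = (11 + 45)*(-1) + 1223 = 56*(-1) + 1223 = -56 + 1223 = 1167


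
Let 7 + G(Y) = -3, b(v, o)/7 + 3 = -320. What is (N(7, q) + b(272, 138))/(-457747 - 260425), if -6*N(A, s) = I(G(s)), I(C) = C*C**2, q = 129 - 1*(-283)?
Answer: 6283/2154516 ≈ 0.0029162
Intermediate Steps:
b(v, o) = -2261 (b(v, o) = -21 + 7*(-320) = -21 - 2240 = -2261)
q = 412 (q = 129 + 283 = 412)
G(Y) = -10 (G(Y) = -7 - 3 = -10)
I(C) = C**3
N(A, s) = 500/3 (N(A, s) = -1/6*(-10)**3 = -1/6*(-1000) = 500/3)
(N(7, q) + b(272, 138))/(-457747 - 260425) = (500/3 - 2261)/(-457747 - 260425) = -6283/3/(-718172) = -6283/3*(-1/718172) = 6283/2154516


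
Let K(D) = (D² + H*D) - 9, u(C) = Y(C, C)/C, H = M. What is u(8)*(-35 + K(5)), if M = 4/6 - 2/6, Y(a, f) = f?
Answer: -52/3 ≈ -17.333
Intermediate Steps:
M = ⅓ (M = 4*(⅙) - 2*⅙ = ⅔ - ⅓ = ⅓ ≈ 0.33333)
H = ⅓ ≈ 0.33333
u(C) = 1 (u(C) = C/C = 1)
K(D) = -9 + D² + D/3 (K(D) = (D² + D/3) - 9 = -9 + D² + D/3)
u(8)*(-35 + K(5)) = 1*(-35 + (-9 + 5² + (⅓)*5)) = 1*(-35 + (-9 + 25 + 5/3)) = 1*(-35 + 53/3) = 1*(-52/3) = -52/3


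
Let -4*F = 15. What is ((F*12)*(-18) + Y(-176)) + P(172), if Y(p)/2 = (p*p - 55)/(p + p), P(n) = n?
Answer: 12901/16 ≈ 806.31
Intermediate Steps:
F = -15/4 (F = -¼*15 = -15/4 ≈ -3.7500)
Y(p) = (-55 + p²)/p (Y(p) = 2*((p*p - 55)/(p + p)) = 2*((p² - 55)/((2*p))) = 2*((-55 + p²)*(1/(2*p))) = 2*((-55 + p²)/(2*p)) = (-55 + p²)/p)
((F*12)*(-18) + Y(-176)) + P(172) = (-15/4*12*(-18) + (-176 - 55/(-176))) + 172 = (-45*(-18) + (-176 - 55*(-1/176))) + 172 = (810 + (-176 + 5/16)) + 172 = (810 - 2811/16) + 172 = 10149/16 + 172 = 12901/16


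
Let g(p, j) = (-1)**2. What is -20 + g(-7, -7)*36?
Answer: 16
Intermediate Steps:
g(p, j) = 1
-20 + g(-7, -7)*36 = -20 + 1*36 = -20 + 36 = 16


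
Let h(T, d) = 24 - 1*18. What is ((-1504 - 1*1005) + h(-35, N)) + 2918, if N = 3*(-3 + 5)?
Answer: 415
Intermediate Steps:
N = 6 (N = 3*2 = 6)
h(T, d) = 6 (h(T, d) = 24 - 18 = 6)
((-1504 - 1*1005) + h(-35, N)) + 2918 = ((-1504 - 1*1005) + 6) + 2918 = ((-1504 - 1005) + 6) + 2918 = (-2509 + 6) + 2918 = -2503 + 2918 = 415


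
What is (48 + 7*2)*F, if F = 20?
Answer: 1240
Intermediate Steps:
(48 + 7*2)*F = (48 + 7*2)*20 = (48 + 14)*20 = 62*20 = 1240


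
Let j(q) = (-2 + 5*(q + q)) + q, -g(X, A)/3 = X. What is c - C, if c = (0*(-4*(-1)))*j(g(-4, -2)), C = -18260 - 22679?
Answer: 40939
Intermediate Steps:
g(X, A) = -3*X
j(q) = -2 + 11*q (j(q) = (-2 + 5*(2*q)) + q = (-2 + 10*q) + q = -2 + 11*q)
C = -40939
c = 0 (c = (0*(-4*(-1)))*(-2 + 11*(-3*(-4))) = (0*4)*(-2 + 11*12) = 0*(-2 + 132) = 0*130 = 0)
c - C = 0 - 1*(-40939) = 0 + 40939 = 40939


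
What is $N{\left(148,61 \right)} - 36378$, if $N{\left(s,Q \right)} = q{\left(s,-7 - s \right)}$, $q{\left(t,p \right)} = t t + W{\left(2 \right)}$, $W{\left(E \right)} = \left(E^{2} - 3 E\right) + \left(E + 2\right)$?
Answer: $-14472$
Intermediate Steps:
$W{\left(E \right)} = 2 + E^{2} - 2 E$ ($W{\left(E \right)} = \left(E^{2} - 3 E\right) + \left(2 + E\right) = 2 + E^{2} - 2 E$)
$q{\left(t,p \right)} = 2 + t^{2}$ ($q{\left(t,p \right)} = t t + \left(2 + 2^{2} - 4\right) = t^{2} + \left(2 + 4 - 4\right) = t^{2} + 2 = 2 + t^{2}$)
$N{\left(s,Q \right)} = 2 + s^{2}$
$N{\left(148,61 \right)} - 36378 = \left(2 + 148^{2}\right) - 36378 = \left(2 + 21904\right) - 36378 = 21906 - 36378 = -14472$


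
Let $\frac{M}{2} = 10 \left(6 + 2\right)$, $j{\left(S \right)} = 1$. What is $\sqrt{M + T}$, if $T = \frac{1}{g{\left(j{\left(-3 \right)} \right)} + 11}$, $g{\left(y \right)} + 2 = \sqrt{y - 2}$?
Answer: $\frac{\sqrt{1076578 - 82 i}}{82} \approx 12.653 - 0.00048189 i$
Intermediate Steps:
$M = 160$ ($M = 2 \cdot 10 \left(6 + 2\right) = 2 \cdot 10 \cdot 8 = 2 \cdot 80 = 160$)
$g{\left(y \right)} = -2 + \sqrt{-2 + y}$ ($g{\left(y \right)} = -2 + \sqrt{y - 2} = -2 + \sqrt{-2 + y}$)
$T = \frac{9 - i}{82}$ ($T = \frac{1}{\left(-2 + \sqrt{-2 + 1}\right) + 11} = \frac{1}{\left(-2 + \sqrt{-1}\right) + 11} = \frac{1}{\left(-2 + i\right) + 11} = \frac{1}{9 + i} = \frac{9 - i}{82} \approx 0.10976 - 0.012195 i$)
$\sqrt{M + T} = \sqrt{160 + \left(\frac{9}{82} - \frac{i}{82}\right)} = \sqrt{\frac{13129}{82} - \frac{i}{82}}$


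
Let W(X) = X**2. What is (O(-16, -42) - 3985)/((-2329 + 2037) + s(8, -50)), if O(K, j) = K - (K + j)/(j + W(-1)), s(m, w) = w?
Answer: 164099/14022 ≈ 11.703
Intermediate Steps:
O(K, j) = K - (K + j)/(1 + j) (O(K, j) = K - (K + j)/(j + (-1)**2) = K - (K + j)/(j + 1) = K - (K + j)/(1 + j))
(O(-16, -42) - 3985)/((-2329 + 2037) + s(8, -50)) = (-42*(-1 - 16)/(1 - 42) - 3985)/((-2329 + 2037) - 50) = (-42*(-17)/(-41) - 3985)/(-292 - 50) = (-42*(-1/41)*(-17) - 3985)/(-342) = (-714/41 - 3985)*(-1/342) = -164099/41*(-1/342) = 164099/14022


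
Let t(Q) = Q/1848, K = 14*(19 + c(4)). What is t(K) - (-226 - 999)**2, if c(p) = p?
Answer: -198082477/132 ≈ -1.5006e+6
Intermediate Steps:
K = 322 (K = 14*(19 + 4) = 14*23 = 322)
t(Q) = Q/1848 (t(Q) = Q*(1/1848) = Q/1848)
t(K) - (-226 - 999)**2 = (1/1848)*322 - (-226 - 999)**2 = 23/132 - 1*(-1225)**2 = 23/132 - 1*1500625 = 23/132 - 1500625 = -198082477/132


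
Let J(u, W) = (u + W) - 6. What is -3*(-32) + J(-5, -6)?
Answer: 79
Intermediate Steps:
J(u, W) = -6 + W + u (J(u, W) = (W + u) - 6 = -6 + W + u)
-3*(-32) + J(-5, -6) = -3*(-32) + (-6 - 6 - 5) = 96 - 17 = 79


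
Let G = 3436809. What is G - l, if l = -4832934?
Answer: 8269743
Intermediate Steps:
G - l = 3436809 - 1*(-4832934) = 3436809 + 4832934 = 8269743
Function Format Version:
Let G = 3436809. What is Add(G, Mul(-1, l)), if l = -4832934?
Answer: 8269743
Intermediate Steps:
Add(G, Mul(-1, l)) = Add(3436809, Mul(-1, -4832934)) = Add(3436809, 4832934) = 8269743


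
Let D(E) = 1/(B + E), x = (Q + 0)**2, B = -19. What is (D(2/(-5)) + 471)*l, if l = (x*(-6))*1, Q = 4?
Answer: -4385472/97 ≈ -45211.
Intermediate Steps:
x = 16 (x = (4 + 0)**2 = 4**2 = 16)
l = -96 (l = (16*(-6))*1 = -96*1 = -96)
D(E) = 1/(-19 + E)
(D(2/(-5)) + 471)*l = (1/(-19 + 2/(-5)) + 471)*(-96) = (1/(-19 + 2*(-1/5)) + 471)*(-96) = (1/(-19 - 2/5) + 471)*(-96) = (1/(-97/5) + 471)*(-96) = (-5/97 + 471)*(-96) = (45682/97)*(-96) = -4385472/97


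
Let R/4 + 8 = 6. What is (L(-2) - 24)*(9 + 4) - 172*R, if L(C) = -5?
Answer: 999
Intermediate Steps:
R = -8 (R = -32 + 4*6 = -32 + 24 = -8)
(L(-2) - 24)*(9 + 4) - 172*R = (-5 - 24)*(9 + 4) - 172*(-8) = -29*13 + 1376 = -377 + 1376 = 999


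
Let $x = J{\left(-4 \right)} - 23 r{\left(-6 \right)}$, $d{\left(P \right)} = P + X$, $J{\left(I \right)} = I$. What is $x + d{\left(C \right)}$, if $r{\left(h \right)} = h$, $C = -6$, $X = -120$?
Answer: $8$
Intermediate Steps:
$d{\left(P \right)} = -120 + P$ ($d{\left(P \right)} = P - 120 = -120 + P$)
$x = 134$ ($x = -4 - -138 = -4 + 138 = 134$)
$x + d{\left(C \right)} = 134 - 126 = 8$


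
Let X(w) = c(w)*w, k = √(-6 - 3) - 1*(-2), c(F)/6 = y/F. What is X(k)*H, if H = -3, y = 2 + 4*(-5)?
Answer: 324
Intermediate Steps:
y = -18 (y = 2 - 20 = -18)
c(F) = -108/F (c(F) = 6*(-18/F) = -108/F)
k = 2 + 3*I (k = √(-9) + 2 = 3*I + 2 = 2 + 3*I ≈ 2.0 + 3.0*I)
X(w) = -108 (X(w) = (-108/w)*w = -108)
X(k)*H = -108*(-3) = 324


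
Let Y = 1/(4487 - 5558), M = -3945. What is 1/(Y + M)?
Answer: -1071/4225096 ≈ -0.00025349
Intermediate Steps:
Y = -1/1071 (Y = 1/(-1071) = -1/1071 ≈ -0.00093371)
1/(Y + M) = 1/(-1/1071 - 3945) = 1/(-4225096/1071) = -1071/4225096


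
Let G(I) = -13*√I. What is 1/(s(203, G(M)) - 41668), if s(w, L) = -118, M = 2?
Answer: -1/41786 ≈ -2.3931e-5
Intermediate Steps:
1/(s(203, G(M)) - 41668) = 1/(-118 - 41668) = 1/(-41786) = -1/41786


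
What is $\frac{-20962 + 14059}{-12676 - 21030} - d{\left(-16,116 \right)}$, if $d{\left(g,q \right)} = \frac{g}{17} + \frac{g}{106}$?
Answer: $\frac{39386307}{30369106} \approx 1.2969$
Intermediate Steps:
$d{\left(g,q \right)} = \frac{123 g}{1802}$ ($d{\left(g,q \right)} = g \frac{1}{17} + g \frac{1}{106} = \frac{g}{17} + \frac{g}{106} = \frac{123 g}{1802}$)
$\frac{-20962 + 14059}{-12676 - 21030} - d{\left(-16,116 \right)} = \frac{-20962 + 14059}{-12676 - 21030} - \frac{123}{1802} \left(-16\right) = - \frac{6903}{-33706} - - \frac{984}{901} = \left(-6903\right) \left(- \frac{1}{33706}\right) + \frac{984}{901} = \frac{6903}{33706} + \frac{984}{901} = \frac{39386307}{30369106}$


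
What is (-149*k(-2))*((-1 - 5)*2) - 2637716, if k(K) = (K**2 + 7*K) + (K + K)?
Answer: -2662748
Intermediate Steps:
k(K) = K**2 + 9*K (k(K) = (K**2 + 7*K) + 2*K = K**2 + 9*K)
(-149*k(-2))*((-1 - 5)*2) - 2637716 = (-(-298)*(9 - 2))*((-1 - 5)*2) - 2637716 = (-(-298)*7)*(-6*2) - 2637716 = -149*(-14)*(-12) - 2637716 = 2086*(-12) - 2637716 = -25032 - 2637716 = -2662748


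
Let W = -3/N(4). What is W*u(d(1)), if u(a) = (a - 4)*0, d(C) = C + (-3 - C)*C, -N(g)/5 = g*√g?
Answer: 0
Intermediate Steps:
N(g) = -5*g^(3/2) (N(g) = -5*g*√g = -5*g^(3/2))
d(C) = C + C*(-3 - C)
u(a) = 0 (u(a) = (-4 + a)*0 = 0)
W = 3/40 (W = -3/((-5*4^(3/2))) = -3/((-5*8)) = -3/(-40) = -3*(-1/40) = 3/40 ≈ 0.075000)
W*u(d(1)) = (3/40)*0 = 0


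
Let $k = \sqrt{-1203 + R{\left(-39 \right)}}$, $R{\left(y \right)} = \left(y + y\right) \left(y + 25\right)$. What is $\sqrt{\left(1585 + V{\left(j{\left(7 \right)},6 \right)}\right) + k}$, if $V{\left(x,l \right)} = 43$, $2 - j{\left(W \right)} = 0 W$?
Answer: $\sqrt{1628 + i \sqrt{111}} \approx 40.349 + 0.1306 i$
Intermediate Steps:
$j{\left(W \right)} = 2$ ($j{\left(W \right)} = 2 - 0 W = 2 - 0 = 2 + 0 = 2$)
$R{\left(y \right)} = 2 y \left(25 + y\right)$
$k = i \sqrt{111}$ ($k = \sqrt{-1203 + 2 \left(-39\right) \left(25 - 39\right)} = \sqrt{-1203 + 2 \left(-39\right) \left(-14\right)} = \sqrt{-1203 + 1092} = \sqrt{-111} = i \sqrt{111} \approx 10.536 i$)
$\sqrt{\left(1585 + V{\left(j{\left(7 \right)},6 \right)}\right) + k} = \sqrt{\left(1585 + 43\right) + i \sqrt{111}} = \sqrt{1628 + i \sqrt{111}}$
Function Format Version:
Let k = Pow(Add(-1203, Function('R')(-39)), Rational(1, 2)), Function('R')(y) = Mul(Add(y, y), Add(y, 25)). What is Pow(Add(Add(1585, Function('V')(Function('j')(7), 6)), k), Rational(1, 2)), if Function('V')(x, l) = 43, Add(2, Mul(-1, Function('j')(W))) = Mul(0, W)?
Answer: Pow(Add(1628, Mul(I, Pow(111, Rational(1, 2)))), Rational(1, 2)) ≈ Add(40.349, Mul(0.1306, I))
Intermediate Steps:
Function('j')(W) = 2 (Function('j')(W) = Add(2, Mul(-1, Mul(0, W))) = Add(2, Mul(-1, 0)) = Add(2, 0) = 2)
Function('R')(y) = Mul(2, y, Add(25, y)) (Function('R')(y) = Mul(Mul(2, y), Add(25, y)) = Mul(2, y, Add(25, y)))
k = Mul(I, Pow(111, Rational(1, 2))) (k = Pow(Add(-1203, Mul(2, -39, Add(25, -39))), Rational(1, 2)) = Pow(Add(-1203, Mul(2, -39, -14)), Rational(1, 2)) = Pow(Add(-1203, 1092), Rational(1, 2)) = Pow(-111, Rational(1, 2)) = Mul(I, Pow(111, Rational(1, 2))) ≈ Mul(10.536, I))
Pow(Add(Add(1585, Function('V')(Function('j')(7), 6)), k), Rational(1, 2)) = Pow(Add(Add(1585, 43), Mul(I, Pow(111, Rational(1, 2)))), Rational(1, 2)) = Pow(Add(1628, Mul(I, Pow(111, Rational(1, 2)))), Rational(1, 2))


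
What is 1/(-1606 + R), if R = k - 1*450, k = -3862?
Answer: -1/5918 ≈ -0.00016898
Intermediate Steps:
R = -4312 (R = -3862 - 1*450 = -3862 - 450 = -4312)
1/(-1606 + R) = 1/(-1606 - 4312) = 1/(-5918) = -1/5918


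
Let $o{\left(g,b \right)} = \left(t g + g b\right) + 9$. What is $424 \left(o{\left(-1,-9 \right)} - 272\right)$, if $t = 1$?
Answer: $-108120$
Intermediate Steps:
$o{\left(g,b \right)} = 9 + g + b g$ ($o{\left(g,b \right)} = \left(1 g + g b\right) + 9 = \left(g + b g\right) + 9 = 9 + g + b g$)
$424 \left(o{\left(-1,-9 \right)} - 272\right) = 424 \left(\left(9 - 1 - -9\right) - 272\right) = 424 \left(\left(9 - 1 + 9\right) - 272\right) = 424 \left(17 - 272\right) = 424 \left(-255\right) = -108120$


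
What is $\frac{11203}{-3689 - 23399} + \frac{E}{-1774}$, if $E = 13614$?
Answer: $- \frac{194325077}{24027056} \approx -8.0878$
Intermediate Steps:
$\frac{11203}{-3689 - 23399} + \frac{E}{-1774} = \frac{11203}{-3689 - 23399} + \frac{13614}{-1774} = \frac{11203}{-3689 - 23399} + 13614 \left(- \frac{1}{1774}\right) = \frac{11203}{-27088} - \frac{6807}{887} = 11203 \left(- \frac{1}{27088}\right) - \frac{6807}{887} = - \frac{11203}{27088} - \frac{6807}{887} = - \frac{194325077}{24027056}$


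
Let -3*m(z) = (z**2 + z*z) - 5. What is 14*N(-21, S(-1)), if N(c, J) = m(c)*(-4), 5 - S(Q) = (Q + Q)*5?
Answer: 49112/3 ≈ 16371.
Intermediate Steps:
m(z) = 5/3 - 2*z**2/3 (m(z) = -((z**2 + z*z) - 5)/3 = -((z**2 + z**2) - 5)/3 = -(2*z**2 - 5)/3 = -(-5 + 2*z**2)/3 = 5/3 - 2*z**2/3)
S(Q) = 5 - 10*Q (S(Q) = 5 - (Q + Q)*5 = 5 - 2*Q*5 = 5 - 10*Q)
N(c, J) = -20/3 + 8*c**2/3 (N(c, J) = (5/3 - 2*c**2/3)*(-4) = -20/3 + 8*c**2/3)
14*N(-21, S(-1)) = 14*(-20/3 + (8/3)*(-21)**2) = 14*(-20/3 + (8/3)*441) = 14*(-20/3 + 1176) = 14*(3508/3) = 49112/3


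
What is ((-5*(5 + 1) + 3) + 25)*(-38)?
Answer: 76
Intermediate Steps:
((-5*(5 + 1) + 3) + 25)*(-38) = ((-5*6 + 3) + 25)*(-38) = ((-30 + 3) + 25)*(-38) = (-27 + 25)*(-38) = -2*(-38) = 76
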